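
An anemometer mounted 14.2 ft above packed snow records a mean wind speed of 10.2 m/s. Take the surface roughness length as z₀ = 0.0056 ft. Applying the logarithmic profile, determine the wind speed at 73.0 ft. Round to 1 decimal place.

12.3 m/s

Log law: V(z) ∝ ln(z/z₀), so V₂/V₁ = ln(z₂/z₀) / ln(z₁/z₀).
ln(73.0/0.0056) = 9.4754, ln(14.2/0.0056) = 7.8382
V₂ = 10.2 × 9.4754/7.8382 = 10.2 × 1.2089 = 12.3305 m/s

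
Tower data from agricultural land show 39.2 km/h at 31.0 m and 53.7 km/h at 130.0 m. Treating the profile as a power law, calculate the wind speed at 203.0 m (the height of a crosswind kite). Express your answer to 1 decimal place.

First find α: α = ln(V₂/V₁)/ln(z₂/z₁) = ln(53.7/39.2)/ln(130.0/31.0) = 0.31474/1.43355 = 0.2196
Extrapolate from 130.0 m to 203.0 m: V₃ = 53.7 × (203.0/130.0)^0.2196 = 53.7 × 1.1028 = 59.2201 km/h

59.2 km/h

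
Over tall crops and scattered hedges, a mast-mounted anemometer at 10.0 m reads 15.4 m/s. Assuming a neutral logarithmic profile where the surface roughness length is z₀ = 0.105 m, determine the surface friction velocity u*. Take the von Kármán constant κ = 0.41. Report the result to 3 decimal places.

Log law: V(z) = (u*/κ) · ln(z/z₀) ⇒ u* = κ · V / ln(z/z₀)
u* = 0.41 × 15.4 / ln(10.0/0.105) = 0.41 × 15.4 / 4.5564
   = 6.3140 / 4.5564 = 1.3857 m/s

u* ≈ 1.386 m/s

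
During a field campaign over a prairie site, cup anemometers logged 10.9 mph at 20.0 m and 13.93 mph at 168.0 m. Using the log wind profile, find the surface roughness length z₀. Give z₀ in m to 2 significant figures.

z₀ ≈ 0.0095 m

Log law: V(z) ∝ ln(z/z₀). With r = V₁/V₂ = 10.9/13.93 = 0.78248,
r · ln(z₂/z₀) = ln(z₁/z₀) ⇒ ln z₀ = (ln z₁ − r·ln z₂)/(1 − r)
ln z₀ = (2.99573 − 0.78248×5.12396) / 0.21752 = -4.6603
z₀ = exp(-4.6603) = 0.009464 m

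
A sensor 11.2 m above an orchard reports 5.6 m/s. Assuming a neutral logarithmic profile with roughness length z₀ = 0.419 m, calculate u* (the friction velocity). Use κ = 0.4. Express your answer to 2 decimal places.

u* ≈ 0.68 m/s

Log law: V(z) = (u*/κ) · ln(z/z₀) ⇒ u* = κ · V / ln(z/z₀)
u* = 0.4 × 5.6 / ln(11.2/0.419) = 0.4 × 5.6 / 3.2858
   = 2.2400 / 3.2858 = 0.6817 m/s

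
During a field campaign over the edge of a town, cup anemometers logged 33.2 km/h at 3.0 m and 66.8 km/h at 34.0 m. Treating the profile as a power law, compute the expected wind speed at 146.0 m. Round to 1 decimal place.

First find α: α = ln(V₂/V₁)/ln(z₂/z₁) = ln(66.8/33.2)/ln(34.0/3.0) = 0.69915/2.42775 = 0.2880
Extrapolate from 34.0 m to 146.0 m: V₃ = 66.8 × (146.0/34.0)^0.2880 = 66.8 × 1.5215 = 101.6329 km/h

101.6 km/h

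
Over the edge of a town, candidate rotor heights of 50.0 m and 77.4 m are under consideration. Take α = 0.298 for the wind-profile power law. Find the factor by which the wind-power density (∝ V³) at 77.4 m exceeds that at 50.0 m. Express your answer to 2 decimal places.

Speed ratio: V_B/V_A = (z_B/z_A)^α = (77.4/50.0)^0.298 = (1.5480)^0.298 = 1.13907
Power-density ratio: P_B/P_A = (V_B/V_A)³ = (1.13907)³ = 1.47793

1.48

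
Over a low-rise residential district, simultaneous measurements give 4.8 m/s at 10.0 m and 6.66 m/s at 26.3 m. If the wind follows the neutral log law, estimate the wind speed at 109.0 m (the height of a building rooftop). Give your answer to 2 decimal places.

Log law: V ∝ ln(z/z₀). From the pair, with r = V₁/V₂ = 0.72072,
ln z₀ = (ln z₁ − r·ln z₂)/(1 − r) = (2.3026 − 0.72072×3.2696)/0.27928 = -0.1929 → z₀ = 0.8246 m
V₃ = V₁ · ln(z₃/z₀)/ln(z₁/z₀) = 4.8 × 4.8842/2.4954 = 9.3948 m/s

9.39 m/s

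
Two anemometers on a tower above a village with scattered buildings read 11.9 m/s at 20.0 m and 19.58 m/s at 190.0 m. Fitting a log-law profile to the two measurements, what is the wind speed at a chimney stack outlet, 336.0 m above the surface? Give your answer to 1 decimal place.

21.5 m/s

Log law: V ∝ ln(z/z₀). From the pair, with r = V₁/V₂ = 0.60776,
ln z₀ = (ln z₁ − r·ln z₂)/(1 − r) = (2.9957 − 0.60776×5.2470)/0.39224 = -0.4926 → z₀ = 0.6110 m
V₃ = V₁ · ln(z₃/z₀)/ln(z₁/z₀) = 11.9 × 6.3097/3.4883 = 21.5248 m/s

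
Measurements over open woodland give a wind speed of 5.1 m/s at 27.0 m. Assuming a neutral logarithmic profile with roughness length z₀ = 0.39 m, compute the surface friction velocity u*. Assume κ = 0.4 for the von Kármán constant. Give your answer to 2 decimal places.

u* ≈ 0.48 m/s

Log law: V(z) = (u*/κ) · ln(z/z₀) ⇒ u* = κ · V / ln(z/z₀)
u* = 0.4 × 5.1 / ln(27.0/0.39) = 0.4 × 5.1 / 4.2374
   = 2.0400 / 4.2374 = 0.4814 m/s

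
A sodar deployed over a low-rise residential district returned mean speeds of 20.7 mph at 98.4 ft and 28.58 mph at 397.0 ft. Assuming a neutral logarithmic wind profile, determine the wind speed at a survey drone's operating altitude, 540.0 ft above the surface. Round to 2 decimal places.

Log law: V ∝ ln(z/z₀). From the pair, with r = V₁/V₂ = 0.72428,
ln z₀ = (ln z₁ − r·ln z₂)/(1 − r) = (4.5890 − 0.72428×5.9839)/0.27572 = 0.9248 → z₀ = 2.521 ft
V₃ = V₁ · ln(z₃/z₀)/ln(z₁/z₀) = 20.7 × 5.3668/3.6643 = 30.3179 mph

30.32 mph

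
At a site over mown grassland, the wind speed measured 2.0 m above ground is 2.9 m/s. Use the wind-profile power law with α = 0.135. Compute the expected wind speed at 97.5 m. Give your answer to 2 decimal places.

Power-law profile: V₂ = V₁ · (z₂/z₁)^α
V₂ = 2.9 × (97.5/2.0)^0.135 = 2.9 × (48.7500)^0.135
    = 2.9 × 1.6900 = 4.9009 m/s

4.90 m/s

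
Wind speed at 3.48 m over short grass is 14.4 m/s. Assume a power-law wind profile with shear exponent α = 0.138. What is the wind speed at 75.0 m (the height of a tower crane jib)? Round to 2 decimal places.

22.00 m/s

Power-law profile: V₂ = V₁ · (z₂/z₁)^α
V₂ = 14.4 × (75.0/3.48)^0.138 = 14.4 × (21.5517)^0.138
    = 14.4 × 1.5276 = 21.9980 m/s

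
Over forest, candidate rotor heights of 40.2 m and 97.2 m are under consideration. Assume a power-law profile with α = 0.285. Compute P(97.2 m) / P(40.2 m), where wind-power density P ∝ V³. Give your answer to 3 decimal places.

2.127

Speed ratio: V_B/V_A = (z_B/z_A)^α = (97.2/40.2)^0.285 = (2.4179)^0.285 = 1.28612
Power-density ratio: P_B/P_A = (V_B/V_A)³ = (1.28612)³ = 2.12736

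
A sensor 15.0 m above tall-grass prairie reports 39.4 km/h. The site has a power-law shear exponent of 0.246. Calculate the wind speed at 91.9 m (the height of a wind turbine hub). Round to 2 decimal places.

Power-law profile: V₂ = V₁ · (z₂/z₁)^α
V₂ = 39.4 × (91.9/15.0)^0.246 = 39.4 × (6.1267)^0.246
    = 39.4 × 1.5619 = 61.5394 km/h

61.54 km/h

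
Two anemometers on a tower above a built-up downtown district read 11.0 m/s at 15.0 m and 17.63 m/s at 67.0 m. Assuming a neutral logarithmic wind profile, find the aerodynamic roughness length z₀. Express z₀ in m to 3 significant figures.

z₀ ≈ 1.25 m

Log law: V(z) ∝ ln(z/z₀). With r = V₁/V₂ = 11.0/17.63 = 0.62394,
r · ln(z₂/z₀) = ln(z₁/z₀) ⇒ ln z₀ = (ln z₁ − r·ln z₂)/(1 − r)
ln z₀ = (2.70805 − 0.62394×4.20469) / 0.37606 = 0.2249
z₀ = exp(0.2249) = 1.252 m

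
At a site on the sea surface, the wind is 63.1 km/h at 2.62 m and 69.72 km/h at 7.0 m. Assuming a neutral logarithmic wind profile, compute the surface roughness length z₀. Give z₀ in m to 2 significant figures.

z₀ ≈ 0.00022 m

Log law: V(z) ∝ ln(z/z₀). With r = V₁/V₂ = 63.1/69.72 = 0.90505,
r · ln(z₂/z₀) = ln(z₁/z₀) ⇒ ln z₀ = (ln z₁ − r·ln z₂)/(1 − r)
ln z₀ = (0.96317 − 0.90505×1.94591) / 0.09495 = -8.4040
z₀ = exp(-8.4040) = 0.0002240 m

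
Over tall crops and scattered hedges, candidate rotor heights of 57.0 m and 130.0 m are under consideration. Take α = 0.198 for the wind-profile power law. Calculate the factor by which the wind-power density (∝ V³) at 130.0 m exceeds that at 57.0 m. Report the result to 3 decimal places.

Speed ratio: V_B/V_A = (z_B/z_A)^α = (130.0/57.0)^0.198 = (2.2807)^0.198 = 1.17733
Power-density ratio: P_B/P_A = (V_B/V_A)³ = (1.17733)³ = 1.63190

1.632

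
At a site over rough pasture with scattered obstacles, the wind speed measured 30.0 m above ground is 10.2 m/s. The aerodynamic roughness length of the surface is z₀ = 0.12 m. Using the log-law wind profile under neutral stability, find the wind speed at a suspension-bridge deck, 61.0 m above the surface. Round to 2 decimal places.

11.51 m/s

Log law: V(z) ∝ ln(z/z₀), so V₂/V₁ = ln(z₂/z₀) / ln(z₁/z₀).
ln(61.0/0.12) = 6.2311, ln(30.0/0.12) = 5.5215
V₂ = 10.2 × 6.2311/5.5215 = 10.2 × 1.1285 = 11.5110 m/s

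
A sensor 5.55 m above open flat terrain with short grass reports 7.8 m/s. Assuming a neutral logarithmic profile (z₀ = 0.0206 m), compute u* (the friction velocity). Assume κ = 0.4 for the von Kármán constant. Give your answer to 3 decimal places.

u* ≈ 0.558 m/s

Log law: V(z) = (u*/κ) · ln(z/z₀) ⇒ u* = κ · V / ln(z/z₀)
u* = 0.4 × 7.8 / ln(5.55/0.0206) = 0.4 × 7.8 / 5.5963
   = 3.1200 / 5.5963 = 0.5575 m/s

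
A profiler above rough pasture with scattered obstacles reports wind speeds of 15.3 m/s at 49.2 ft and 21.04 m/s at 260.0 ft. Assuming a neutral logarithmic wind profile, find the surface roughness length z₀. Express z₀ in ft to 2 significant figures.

z₀ ≈ 0.58 ft

Log law: V(z) ∝ ln(z/z₀). With r = V₁/V₂ = 15.3/21.04 = 0.72719,
r · ln(z₂/z₀) = ln(z₁/z₀) ⇒ ln z₀ = (ln z₁ − r·ln z₂)/(1 − r)
ln z₀ = (3.89589 − 0.72719×5.56068) / 0.27281 = -0.5416
z₀ = exp(-0.5416) = 0.5818 ft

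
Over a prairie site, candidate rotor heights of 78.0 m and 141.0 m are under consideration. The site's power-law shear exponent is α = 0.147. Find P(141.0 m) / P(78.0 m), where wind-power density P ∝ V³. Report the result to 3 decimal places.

Speed ratio: V_B/V_A = (z_B/z_A)^α = (141.0/78.0)^0.147 = (1.8077)^0.147 = 1.09093
Power-density ratio: P_B/P_A = (V_B/V_A)³ = (1.09093)³ = 1.29835

1.298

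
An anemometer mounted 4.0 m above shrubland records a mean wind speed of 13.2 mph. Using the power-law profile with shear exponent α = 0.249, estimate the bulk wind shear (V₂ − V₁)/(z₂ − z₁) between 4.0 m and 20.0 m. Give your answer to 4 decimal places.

0.4067 mph/m

Power law: V₂ = V₁ · (z₂/z₁)^α = 13.2 × (5.0000)^0.249 = 19.7069 mph
ΔV/Δz = (19.7069 − 13.2)/(20.0 − 4.0) = 6.5069/16.0000 = 0.40668 mph/m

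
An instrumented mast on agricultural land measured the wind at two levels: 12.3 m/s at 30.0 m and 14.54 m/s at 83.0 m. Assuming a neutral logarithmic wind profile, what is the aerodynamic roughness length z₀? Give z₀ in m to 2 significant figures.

Log law: V(z) ∝ ln(z/z₀). With r = V₁/V₂ = 12.3/14.54 = 0.84594,
r · ln(z₂/z₀) = ln(z₁/z₀) ⇒ ln z₀ = (ln z₁ − r·ln z₂)/(1 − r)
ln z₀ = (3.40120 − 0.84594×4.41884) / 0.15406 = -2.1868
z₀ = exp(-2.1868) = 0.1123 m

z₀ ≈ 0.11 m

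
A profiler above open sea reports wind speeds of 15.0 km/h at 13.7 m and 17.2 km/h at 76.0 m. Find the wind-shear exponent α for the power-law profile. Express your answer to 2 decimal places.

Power law: V₂/V₁ = (z₂/z₁)^α ⇒ α = ln(V₂/V₁) / ln(z₂/z₁)
α = ln(17.2/15.0) / ln(76.0/13.7) = ln(1.1467) / ln(5.5474)
  = 0.13686 / 1.71334 = 0.07988

α ≈ 0.08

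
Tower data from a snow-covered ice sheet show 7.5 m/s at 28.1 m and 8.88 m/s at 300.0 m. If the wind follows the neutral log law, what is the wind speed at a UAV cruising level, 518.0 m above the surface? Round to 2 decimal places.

9.20 m/s

Log law: V ∝ ln(z/z₀). From the pair, with r = V₁/V₂ = 0.84459,
ln z₀ = (ln z₁ − r·ln z₂)/(1 − r) = (3.3358 − 0.84459×5.7038)/0.15541 = -9.5339 → z₀ = 0.00007236 m
V₃ = V₁ · ln(z₃/z₀)/ln(z₁/z₀) = 7.5 × 15.7838/12.8696 = 9.1983 m/s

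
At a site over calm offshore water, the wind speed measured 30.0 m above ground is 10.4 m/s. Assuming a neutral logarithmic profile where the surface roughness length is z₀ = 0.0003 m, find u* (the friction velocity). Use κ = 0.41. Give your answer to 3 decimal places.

Log law: V(z) = (u*/κ) · ln(z/z₀) ⇒ u* = κ · V / ln(z/z₀)
u* = 0.41 × 10.4 / ln(30.0/0.0003) = 0.41 × 10.4 / 11.5129
   = 4.2640 / 11.5129 = 0.3704 m/s

u* ≈ 0.370 m/s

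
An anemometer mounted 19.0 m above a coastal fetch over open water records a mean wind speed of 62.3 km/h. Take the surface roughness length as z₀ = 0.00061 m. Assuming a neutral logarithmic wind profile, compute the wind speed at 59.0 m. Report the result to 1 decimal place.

Log law: V(z) ∝ ln(z/z₀), so V₂/V₁ = ln(z₂/z₀) / ln(z₁/z₀).
ln(59.0/0.00061) = 11.4796, ln(19.0/0.00061) = 10.3465
V₂ = 62.3 × 11.4796/10.3465 = 62.3 × 1.1095 = 69.1228 km/h

69.1 km/h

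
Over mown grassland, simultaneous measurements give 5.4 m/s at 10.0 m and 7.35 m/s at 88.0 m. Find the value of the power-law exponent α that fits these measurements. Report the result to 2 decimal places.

Power law: V₂/V₁ = (z₂/z₁)^α ⇒ α = ln(V₂/V₁) / ln(z₂/z₁)
α = ln(7.35/5.4) / ln(88.0/10.0) = ln(1.3611) / ln(8.8000)
  = 0.30830 / 2.17475 = 0.14176

α ≈ 0.14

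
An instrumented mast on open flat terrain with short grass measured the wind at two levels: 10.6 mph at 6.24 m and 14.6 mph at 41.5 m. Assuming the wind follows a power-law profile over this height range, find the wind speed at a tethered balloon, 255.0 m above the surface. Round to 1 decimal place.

19.8 mph

First find α: α = ln(V₂/V₁)/ln(z₂/z₁) = ln(14.6/10.6)/ln(41.5/6.24) = 0.32017/1.89471 = 0.1690
Extrapolate from 41.5 m to 255.0 m: V₃ = 14.6 × (255.0/41.5)^0.1690 = 14.6 × 1.3591 = 19.8423 mph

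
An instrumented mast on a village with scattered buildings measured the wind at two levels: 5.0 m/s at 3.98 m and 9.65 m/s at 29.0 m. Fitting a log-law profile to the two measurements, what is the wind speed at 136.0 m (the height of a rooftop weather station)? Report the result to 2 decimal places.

Log law: V ∝ ln(z/z₀). From the pair, with r = V₁/V₂ = 0.51813,
ln z₀ = (ln z₁ − r·ln z₂)/(1 − r) = (1.3813 − 0.51813×3.3673)/0.48187 = -0.7542 → z₀ = 0.4704 m
V₃ = V₁ · ln(z₃/z₀)/ln(z₁/z₀) = 5.0 × 5.6669/2.1355 = 13.2683 m/s

13.27 m/s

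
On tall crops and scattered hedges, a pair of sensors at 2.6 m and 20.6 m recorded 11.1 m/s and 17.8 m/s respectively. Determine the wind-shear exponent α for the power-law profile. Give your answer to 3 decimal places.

α ≈ 0.228

Power law: V₂/V₁ = (z₂/z₁)^α ⇒ α = ln(V₂/V₁) / ln(z₂/z₁)
α = ln(17.8/11.1) / ln(20.6/2.6) = ln(1.6036) / ln(7.9231)
  = 0.47225 / 2.06978 = 0.22817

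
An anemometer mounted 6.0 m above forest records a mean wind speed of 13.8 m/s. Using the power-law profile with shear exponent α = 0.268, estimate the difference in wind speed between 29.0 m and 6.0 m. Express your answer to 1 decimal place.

Power law: V₂ = V₁ · (z₂/z₁)^α = 13.8 × (4.8333)^0.268 = 21.0502 m/s
ΔV = 21.0502 − 13.8 = 7.2502 m/s

7.3 m/s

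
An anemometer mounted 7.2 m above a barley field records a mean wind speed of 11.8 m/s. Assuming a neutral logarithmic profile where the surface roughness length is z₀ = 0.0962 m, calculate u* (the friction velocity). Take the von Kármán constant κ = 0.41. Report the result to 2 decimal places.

Log law: V(z) = (u*/κ) · ln(z/z₀) ⇒ u* = κ · V / ln(z/z₀)
u* = 0.41 × 11.8 / ln(7.2/0.0962) = 0.41 × 11.8 / 4.3154
   = 4.8380 / 4.3154 = 1.1211 m/s

u* ≈ 1.12 m/s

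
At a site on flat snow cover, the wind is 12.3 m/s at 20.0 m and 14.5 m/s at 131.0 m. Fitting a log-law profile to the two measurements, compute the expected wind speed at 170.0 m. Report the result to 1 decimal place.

14.8 m/s

Log law: V ∝ ln(z/z₀). From the pair, with r = V₁/V₂ = 0.84828,
ln z₀ = (ln z₁ − r·ln z₂)/(1 − r) = (2.9957 − 0.84828×4.8752)/0.15172 = -7.5122 → z₀ = 0.0005464 m
V₃ = V₁ · ln(z₃/z₀)/ln(z₁/z₀) = 12.3 × 12.6480/10.5079 = 14.8050 m/s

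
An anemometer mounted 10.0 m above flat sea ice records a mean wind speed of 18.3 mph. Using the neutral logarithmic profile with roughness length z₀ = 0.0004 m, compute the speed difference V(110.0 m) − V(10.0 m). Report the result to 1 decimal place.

4.3 mph

Log law: V₂ = V₁ · ln(z₂/z₀)/ln(z₁/z₀) = 18.3 × 12.5245/10.1266 = 22.6333 mph
ΔV = 22.6333 − 18.3 = 4.3333 mph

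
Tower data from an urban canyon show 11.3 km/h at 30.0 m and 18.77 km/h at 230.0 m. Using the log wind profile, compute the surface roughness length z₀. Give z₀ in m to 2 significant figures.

z₀ ≈ 1.4 m

Log law: V(z) ∝ ln(z/z₀). With r = V₁/V₂ = 11.3/18.77 = 0.60202,
r · ln(z₂/z₀) = ln(z₁/z₀) ⇒ ln z₀ = (ln z₁ − r·ln z₂)/(1 − r)
ln z₀ = (3.40120 − 0.60202×5.43808) / 0.39798 = 0.3200
z₀ = exp(0.3200) = 1.377 m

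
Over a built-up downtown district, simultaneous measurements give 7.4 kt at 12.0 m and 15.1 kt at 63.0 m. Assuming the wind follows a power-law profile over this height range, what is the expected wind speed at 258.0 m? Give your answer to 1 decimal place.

First find α: α = ln(V₂/V₁)/ln(z₂/z₁) = ln(15.1/7.4)/ln(63.0/12.0) = 0.71321/1.65823 = 0.4301
Extrapolate from 63.0 m to 258.0 m: V₃ = 15.1 × (258.0/63.0)^0.4301 = 15.1 × 1.8338 = 27.6900 kt

27.7 kt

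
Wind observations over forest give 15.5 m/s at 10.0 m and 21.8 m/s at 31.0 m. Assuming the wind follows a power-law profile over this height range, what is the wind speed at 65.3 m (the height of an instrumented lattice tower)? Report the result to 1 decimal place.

27.3 m/s

First find α: α = ln(V₂/V₁)/ln(z₂/z₁) = ln(21.8/15.5)/ln(31.0/10.0) = 0.34107/1.13140 = 0.3015
Extrapolate from 31.0 m to 65.3 m: V₃ = 21.8 × (65.3/31.0)^0.3015 = 21.8 × 1.2518 = 27.2894 m/s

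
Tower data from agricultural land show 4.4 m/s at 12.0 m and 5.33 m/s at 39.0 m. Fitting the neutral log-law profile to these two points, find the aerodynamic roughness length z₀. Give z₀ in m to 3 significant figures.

Log law: V(z) ∝ ln(z/z₀). With r = V₁/V₂ = 4.4/5.33 = 0.82552,
r · ln(z₂/z₀) = ln(z₁/z₀) ⇒ ln z₀ = (ln z₁ − r·ln z₂)/(1 − r)
ln z₀ = (2.48491 − 0.82552×3.66356) / 0.17448 = -3.0915
z₀ = exp(-3.0915) = 0.04543 m

z₀ ≈ 0.0454 m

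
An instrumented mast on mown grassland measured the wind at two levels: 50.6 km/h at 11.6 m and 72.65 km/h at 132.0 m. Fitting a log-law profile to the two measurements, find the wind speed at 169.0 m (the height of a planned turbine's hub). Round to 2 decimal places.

Log law: V ∝ ln(z/z₀). From the pair, with r = V₁/V₂ = 0.69649,
ln z₀ = (ln z₁ − r·ln z₂)/(1 − r) = (2.4510 − 0.69649×4.8828)/0.30351 = -3.1294 → z₀ = 0.04374 m
V₃ = V₁ · ln(z₃/z₀)/ln(z₁/z₀) = 50.6 × 8.2593/5.5804 = 74.8905 km/h

74.89 km/h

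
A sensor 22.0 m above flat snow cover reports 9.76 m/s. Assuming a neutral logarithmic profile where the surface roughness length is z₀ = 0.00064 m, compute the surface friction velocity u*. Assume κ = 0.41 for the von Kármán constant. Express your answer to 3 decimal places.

u* ≈ 0.383 m/s

Log law: V(z) = (u*/κ) · ln(z/z₀) ⇒ u* = κ · V / ln(z/z₀)
u* = 0.41 × 9.76 / ln(22.0/0.00064) = 0.41 × 9.76 / 10.4451
   = 4.0016 / 10.4451 = 0.3831 m/s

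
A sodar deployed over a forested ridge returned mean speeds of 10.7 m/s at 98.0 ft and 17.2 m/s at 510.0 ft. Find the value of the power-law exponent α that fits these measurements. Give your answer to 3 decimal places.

Power law: V₂/V₁ = (z₂/z₁)^α ⇒ α = ln(V₂/V₁) / ln(z₂/z₁)
α = ln(17.2/10.7) / ln(510.0/98.0) = ln(1.6075) / ln(5.2041)
  = 0.47467 / 1.64944 = 0.28777

α ≈ 0.288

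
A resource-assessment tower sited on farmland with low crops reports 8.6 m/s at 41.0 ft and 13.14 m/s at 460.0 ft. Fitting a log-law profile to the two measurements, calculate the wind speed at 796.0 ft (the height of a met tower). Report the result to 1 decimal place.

Log law: V ∝ ln(z/z₀). From the pair, with r = V₁/V₂ = 0.65449,
ln z₀ = (ln z₁ − r·ln z₂)/(1 − r) = (3.7136 − 0.65449×6.1312)/0.34551 = -0.8661 → z₀ = 0.4206 ft
V₃ = V₁ · ln(z₃/z₀)/ln(z₁/z₀) = 8.6 × 7.5457/4.5797 = 14.1698 m/s

14.2 m/s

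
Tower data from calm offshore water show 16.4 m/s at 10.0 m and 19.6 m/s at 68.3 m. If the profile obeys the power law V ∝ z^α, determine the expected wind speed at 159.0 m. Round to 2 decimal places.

First find α: α = ln(V₂/V₁)/ln(z₂/z₁) = ln(19.6/16.4)/ln(68.3/10.0) = 0.17825/1.92132 = 0.0928
Extrapolate from 68.3 m to 159.0 m: V₃ = 19.6 × (159.0/68.3)^0.0928 = 19.6 × 1.0815 = 21.1983 m/s

21.20 m/s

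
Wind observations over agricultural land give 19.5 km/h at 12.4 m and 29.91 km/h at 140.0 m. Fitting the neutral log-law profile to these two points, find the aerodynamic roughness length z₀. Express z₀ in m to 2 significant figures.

Log law: V(z) ∝ ln(z/z₀). With r = V₁/V₂ = 19.5/29.91 = 0.65196,
r · ln(z₂/z₀) = ln(z₁/z₀) ⇒ ln z₀ = (ln z₁ − r·ln z₂)/(1 − r)
ln z₀ = (2.51770 − 0.65196×4.94164) / 0.34804 = -2.0228
z₀ = exp(-2.0228) = 0.1323 m

z₀ ≈ 0.13 m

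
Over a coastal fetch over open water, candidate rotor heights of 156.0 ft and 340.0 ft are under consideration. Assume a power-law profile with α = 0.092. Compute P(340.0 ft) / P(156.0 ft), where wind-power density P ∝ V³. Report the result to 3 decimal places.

Speed ratio: V_B/V_A = (z_B/z_A)^α = (340.0/156.0)^0.092 = (2.1795)^0.092 = 1.07431
Power-density ratio: P_B/P_A = (V_B/V_A)³ = (1.07431)³ = 1.23990

1.240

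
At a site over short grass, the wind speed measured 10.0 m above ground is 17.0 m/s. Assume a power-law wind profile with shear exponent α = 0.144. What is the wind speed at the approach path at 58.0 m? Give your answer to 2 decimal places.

21.90 m/s

Power-law profile: V₂ = V₁ · (z₂/z₁)^α
V₂ = 17.0 × (58.0/10.0)^0.144 = 17.0 × (5.8000)^0.144
    = 17.0 × 1.2881 = 21.8969 m/s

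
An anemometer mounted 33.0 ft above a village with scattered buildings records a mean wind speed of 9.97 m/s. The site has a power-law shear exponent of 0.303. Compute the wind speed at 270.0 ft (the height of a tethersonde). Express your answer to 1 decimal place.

18.8 m/s

Power-law profile: V₂ = V₁ · (z₂/z₁)^α
V₂ = 9.97 × (270.0/33.0)^0.303 = 9.97 × (8.1818)^0.303
    = 9.97 × 1.8906 = 18.8490 m/s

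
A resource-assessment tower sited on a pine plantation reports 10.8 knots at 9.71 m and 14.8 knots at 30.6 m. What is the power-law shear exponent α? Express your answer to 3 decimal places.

Power law: V₂/V₁ = (z₂/z₁)^α ⇒ α = ln(V₂/V₁) / ln(z₂/z₁)
α = ln(14.8/10.8) / ln(30.6/9.71) = ln(1.3704) / ln(3.1514)
  = 0.31508 / 1.14784 = 0.27450

α ≈ 0.274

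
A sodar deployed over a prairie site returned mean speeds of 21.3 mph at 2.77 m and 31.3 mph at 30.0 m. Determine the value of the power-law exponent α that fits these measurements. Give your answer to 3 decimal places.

Power law: V₂/V₁ = (z₂/z₁)^α ⇒ α = ln(V₂/V₁) / ln(z₂/z₁)
α = ln(31.3/21.3) / ln(30.0/2.77) = ln(1.4695) / ln(10.8303)
  = 0.38491 / 2.38235 = 0.16157

α ≈ 0.162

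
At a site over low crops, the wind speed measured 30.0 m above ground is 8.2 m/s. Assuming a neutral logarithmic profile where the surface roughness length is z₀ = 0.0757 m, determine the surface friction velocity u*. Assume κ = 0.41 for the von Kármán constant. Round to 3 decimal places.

u* ≈ 0.562 m/s

Log law: V(z) = (u*/κ) · ln(z/z₀) ⇒ u* = κ · V / ln(z/z₀)
u* = 0.41 × 8.2 / ln(30.0/0.0757) = 0.41 × 8.2 / 5.9822
   = 3.3620 / 5.9822 = 0.5620 m/s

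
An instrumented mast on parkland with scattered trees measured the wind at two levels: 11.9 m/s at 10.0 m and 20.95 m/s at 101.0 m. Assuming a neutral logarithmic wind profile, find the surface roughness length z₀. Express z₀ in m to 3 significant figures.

Log law: V(z) ∝ ln(z/z₀). With r = V₁/V₂ = 11.9/20.95 = 0.56802,
r · ln(z₂/z₀) = ln(z₁/z₀) ⇒ ln z₀ = (ln z₁ − r·ln z₂)/(1 − r)
ln z₀ = (2.30259 − 0.56802×4.61512) / 0.43198 = -0.7382
z₀ = exp(-0.7382) = 0.4780 m

z₀ ≈ 0.478 m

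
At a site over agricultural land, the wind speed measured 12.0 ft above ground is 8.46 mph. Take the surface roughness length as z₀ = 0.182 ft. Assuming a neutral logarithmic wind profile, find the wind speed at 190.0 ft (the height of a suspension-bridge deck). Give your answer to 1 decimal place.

Log law: V(z) ∝ ln(z/z₀), so V₂/V₁ = ln(z₂/z₀) / ln(z₁/z₀).
ln(190.0/0.182) = 6.9508, ln(12.0/0.182) = 4.1887
V₂ = 8.46 × 6.9508/4.1887 = 8.46 × 1.6594 = 14.0388 mph

14.0 mph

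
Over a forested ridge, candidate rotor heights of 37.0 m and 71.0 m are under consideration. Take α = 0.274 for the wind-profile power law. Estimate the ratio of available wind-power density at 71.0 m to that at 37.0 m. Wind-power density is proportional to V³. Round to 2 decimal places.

1.71

Speed ratio: V_B/V_A = (z_B/z_A)^α = (71.0/37.0)^0.274 = (1.9189)^0.274 = 1.19552
Power-density ratio: P_B/P_A = (V_B/V_A)³ = (1.19552)³ = 1.70873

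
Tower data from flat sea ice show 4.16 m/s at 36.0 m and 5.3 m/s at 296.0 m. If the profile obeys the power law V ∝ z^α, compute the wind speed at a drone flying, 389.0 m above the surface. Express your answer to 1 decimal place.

First find α: α = ln(V₂/V₁)/ln(z₂/z₁) = ln(5.3/4.16)/ln(296.0/36.0) = 0.24219/2.10684 = 0.1150
Extrapolate from 296.0 m to 389.0 m: V₃ = 5.3 × (389.0/296.0)^0.1150 = 5.3 × 1.0319 = 5.4691 m/s

5.5 m/s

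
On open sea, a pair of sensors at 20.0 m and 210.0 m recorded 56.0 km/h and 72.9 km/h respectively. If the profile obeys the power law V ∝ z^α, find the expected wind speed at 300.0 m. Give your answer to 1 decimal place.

75.9 km/h

First find α: α = ln(V₂/V₁)/ln(z₂/z₁) = ln(72.9/56.0)/ln(210.0/20.0) = 0.26374/2.35138 = 0.1122
Extrapolate from 210.0 m to 300.0 m: V₃ = 72.9 × (300.0/210.0)^0.1122 = 72.9 × 1.0408 = 75.8755 km/h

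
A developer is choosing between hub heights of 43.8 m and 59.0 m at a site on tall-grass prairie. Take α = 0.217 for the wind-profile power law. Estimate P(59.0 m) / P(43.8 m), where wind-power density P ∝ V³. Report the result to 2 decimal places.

1.21

Speed ratio: V_B/V_A = (z_B/z_A)^α = (59.0/43.8)^0.217 = (1.3470)^0.217 = 1.06678
Power-density ratio: P_B/P_A = (V_B/V_A)³ = (1.06678)³ = 1.21402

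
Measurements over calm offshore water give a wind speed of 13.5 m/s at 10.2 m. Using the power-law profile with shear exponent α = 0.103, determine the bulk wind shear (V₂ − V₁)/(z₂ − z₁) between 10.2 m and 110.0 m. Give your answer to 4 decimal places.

0.0375 m/s/m

Power law: V₂ = V₁ · (z₂/z₁)^α = 13.5 × (10.7843)^0.103 = 17.2469 m/s
ΔV/Δz = (17.2469 − 13.5)/(110.0 − 10.2) = 3.7469/99.8000 = 0.03754 m/s/m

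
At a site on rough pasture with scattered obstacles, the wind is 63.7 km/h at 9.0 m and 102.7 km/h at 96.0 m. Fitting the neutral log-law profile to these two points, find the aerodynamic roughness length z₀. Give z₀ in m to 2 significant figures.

z₀ ≈ 0.19 m

Log law: V(z) ∝ ln(z/z₀). With r = V₁/V₂ = 63.7/102.7 = 0.62025,
r · ln(z₂/z₀) = ln(z₁/z₀) ⇒ ln z₀ = (ln z₁ − r·ln z₂)/(1 − r)
ln z₀ = (2.19722 − 0.62025×4.56435) / 0.37975 = -1.6691
z₀ = exp(-1.6691) = 0.1884 m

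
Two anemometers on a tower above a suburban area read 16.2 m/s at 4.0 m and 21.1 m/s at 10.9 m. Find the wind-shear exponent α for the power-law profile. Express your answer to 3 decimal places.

α ≈ 0.264

Power law: V₂/V₁ = (z₂/z₁)^α ⇒ α = ln(V₂/V₁) / ln(z₂/z₁)
α = ln(21.1/16.2) / ln(10.9/4.0) = ln(1.3025) / ln(2.7250)
  = 0.26426 / 1.00247 = 0.26361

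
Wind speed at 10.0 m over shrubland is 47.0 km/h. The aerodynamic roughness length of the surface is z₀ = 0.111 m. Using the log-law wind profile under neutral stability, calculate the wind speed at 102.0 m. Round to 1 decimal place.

71.3 km/h

Log law: V(z) ∝ ln(z/z₀), so V₂/V₁ = ln(z₂/z₀) / ln(z₁/z₀).
ln(102.0/0.111) = 6.8232, ln(10.0/0.111) = 4.5008
V₂ = 47.0 × 6.8232/4.5008 = 47.0 × 1.5160 = 71.2517 km/h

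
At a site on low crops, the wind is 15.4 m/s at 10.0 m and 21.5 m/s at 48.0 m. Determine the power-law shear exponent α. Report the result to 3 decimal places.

α ≈ 0.213

Power law: V₂/V₁ = (z₂/z₁)^α ⇒ α = ln(V₂/V₁) / ln(z₂/z₁)
α = ln(21.5/15.4) / ln(48.0/10.0) = ln(1.3961) / ln(4.8000)
  = 0.33369 / 1.56862 = 0.21273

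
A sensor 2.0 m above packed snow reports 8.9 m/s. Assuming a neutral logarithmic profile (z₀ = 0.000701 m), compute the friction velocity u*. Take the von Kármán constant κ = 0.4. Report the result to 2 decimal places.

u* ≈ 0.45 m/s

Log law: V(z) = (u*/κ) · ln(z/z₀) ⇒ u* = κ · V / ln(z/z₀)
u* = 0.4 × 8.9 / ln(2.0/0.000701) = 0.4 × 8.9 / 7.9561
   = 3.5600 / 7.9561 = 0.4475 m/s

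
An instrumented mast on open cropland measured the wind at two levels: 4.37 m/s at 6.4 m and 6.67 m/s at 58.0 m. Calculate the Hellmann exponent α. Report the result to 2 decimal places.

α ≈ 0.19

Power law: V₂/V₁ = (z₂/z₁)^α ⇒ α = ln(V₂/V₁) / ln(z₂/z₁)
α = ln(6.67/4.37) / ln(58.0/6.4) = ln(1.5263) / ln(9.0625)
  = 0.42286 / 2.20415 = 0.19185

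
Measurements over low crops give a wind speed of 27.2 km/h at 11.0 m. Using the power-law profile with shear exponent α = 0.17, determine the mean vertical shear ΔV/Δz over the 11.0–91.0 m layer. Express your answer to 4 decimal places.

0.1469 km/h/m

Power law: V₂ = V₁ · (z₂/z₁)^α = 27.2 × (8.2727)^0.17 = 38.9555 km/h
ΔV/Δz = (38.9555 − 27.2)/(91.0 − 11.0) = 11.7555/80.0000 = 0.14694 km/h/m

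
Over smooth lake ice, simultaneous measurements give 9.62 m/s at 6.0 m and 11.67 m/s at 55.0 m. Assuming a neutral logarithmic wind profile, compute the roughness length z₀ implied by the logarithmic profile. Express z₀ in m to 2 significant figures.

z₀ ≈ 0.00018 m

Log law: V(z) ∝ ln(z/z₀). With r = V₁/V₂ = 9.62/11.67 = 0.82434,
r · ln(z₂/z₀) = ln(z₁/z₀) ⇒ ln z₀ = (ln z₁ − r·ln z₂)/(1 − r)
ln z₀ = (1.79176 − 0.82434×4.00733) / 0.17566 = -8.6052
z₀ = exp(-8.6052) = 0.0001831 m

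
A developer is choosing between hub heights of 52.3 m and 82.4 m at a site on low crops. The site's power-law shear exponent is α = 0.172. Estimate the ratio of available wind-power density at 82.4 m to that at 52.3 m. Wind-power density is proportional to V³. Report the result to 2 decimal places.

1.26

Speed ratio: V_B/V_A = (z_B/z_A)^α = (82.4/52.3)^0.172 = (1.5755)^0.172 = 1.08133
Power-density ratio: P_B/P_A = (V_B/V_A)³ = (1.08133)³ = 1.26436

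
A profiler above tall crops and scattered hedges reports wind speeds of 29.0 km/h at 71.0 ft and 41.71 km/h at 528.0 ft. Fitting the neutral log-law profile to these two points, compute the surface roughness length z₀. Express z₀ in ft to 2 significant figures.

z₀ ≈ 0.73 ft

Log law: V(z) ∝ ln(z/z₀). With r = V₁/V₂ = 29.0/41.71 = 0.69528,
r · ln(z₂/z₀) = ln(z₁/z₀) ⇒ ln z₀ = (ln z₁ − r·ln z₂)/(1 − r)
ln z₀ = (4.26268 − 0.69528×6.26910) / 0.30472 = -0.3153
z₀ = exp(-0.3153) = 0.7296 ft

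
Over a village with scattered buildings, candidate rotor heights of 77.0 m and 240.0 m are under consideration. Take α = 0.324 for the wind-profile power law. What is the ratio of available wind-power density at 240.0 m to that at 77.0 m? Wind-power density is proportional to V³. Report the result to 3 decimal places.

Speed ratio: V_B/V_A = (z_B/z_A)^α = (240.0/77.0)^0.324 = (3.1169)^0.324 = 1.44532
Power-density ratio: P_B/P_A = (V_B/V_A)³ = (1.44532)³ = 3.01923

3.019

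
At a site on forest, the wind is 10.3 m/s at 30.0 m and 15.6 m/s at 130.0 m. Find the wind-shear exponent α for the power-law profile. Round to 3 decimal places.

α ≈ 0.283

Power law: V₂/V₁ = (z₂/z₁)^α ⇒ α = ln(V₂/V₁) / ln(z₂/z₁)
α = ln(15.6/10.3) / ln(130.0/30.0) = ln(1.5146) / ln(4.3333)
  = 0.41513 / 1.46634 = 0.28310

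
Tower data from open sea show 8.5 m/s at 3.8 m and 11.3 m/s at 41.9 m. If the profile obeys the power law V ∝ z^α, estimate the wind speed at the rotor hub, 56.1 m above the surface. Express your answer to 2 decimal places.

First find α: α = ln(V₂/V₁)/ln(z₂/z₁) = ln(11.3/8.5)/ln(41.9/3.8) = 0.28474/2.40028 = 0.1186
Extrapolate from 41.9 m to 56.1 m: V₃ = 11.3 × (56.1/41.9)^0.1186 = 11.3 × 1.0352 = 11.6981 m/s

11.70 m/s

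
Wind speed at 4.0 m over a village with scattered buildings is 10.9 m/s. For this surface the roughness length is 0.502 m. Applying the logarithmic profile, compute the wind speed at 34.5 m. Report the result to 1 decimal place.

22.2 m/s

Log law: V(z) ∝ ln(z/z₀), so V₂/V₁ = ln(z₂/z₀) / ln(z₁/z₀).
ln(34.5/0.502) = 4.2301, ln(4.0/0.502) = 2.0754
V₂ = 10.9 × 4.2301/2.0754 = 10.9 × 2.0382 = 22.2160 m/s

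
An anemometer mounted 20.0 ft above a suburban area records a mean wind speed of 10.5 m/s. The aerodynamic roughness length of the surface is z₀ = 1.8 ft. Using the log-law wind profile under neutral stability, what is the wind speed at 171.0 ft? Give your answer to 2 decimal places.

19.86 m/s

Log law: V(z) ∝ ln(z/z₀), so V₂/V₁ = ln(z₂/z₀) / ln(z₁/z₀).
ln(171.0/1.8) = 4.5539, ln(20.0/1.8) = 2.4079
V₂ = 10.5 × 4.5539/2.4079 = 10.5 × 1.8912 = 19.8575 m/s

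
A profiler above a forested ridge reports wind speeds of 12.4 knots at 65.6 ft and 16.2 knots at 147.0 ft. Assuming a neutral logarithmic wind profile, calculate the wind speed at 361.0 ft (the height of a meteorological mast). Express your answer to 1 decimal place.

20.4 knots

Log law: V ∝ ln(z/z₀). From the pair, with r = V₁/V₂ = 0.76543,
ln z₀ = (ln z₁ − r·ln z₂)/(1 − r) = (4.1836 − 0.76543×4.9904)/0.23457 = 1.5507 → z₀ = 4.715 ft
V₃ = V₁ · ln(z₃/z₀)/ln(z₁/z₀) = 12.4 × 4.3382/2.6329 = 20.4313 knots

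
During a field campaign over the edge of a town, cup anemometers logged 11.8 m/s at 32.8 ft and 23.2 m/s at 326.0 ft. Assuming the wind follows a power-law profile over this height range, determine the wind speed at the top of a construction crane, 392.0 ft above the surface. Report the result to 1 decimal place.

First find α: α = ln(V₂/V₁)/ln(z₂/z₁) = ln(23.2/11.8)/ln(326.0/32.8) = 0.67605/2.29647 = 0.2944
Extrapolate from 326.0 ft to 392.0 ft: V₃ = 23.2 × (392.0/326.0)^0.2944 = 23.2 × 1.0558 = 24.4940 m/s

24.5 m/s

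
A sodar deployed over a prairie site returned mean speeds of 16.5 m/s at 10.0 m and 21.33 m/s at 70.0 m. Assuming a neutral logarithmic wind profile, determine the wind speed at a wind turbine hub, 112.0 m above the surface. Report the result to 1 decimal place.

Log law: V ∝ ln(z/z₀). From the pair, with r = V₁/V₂ = 0.77356,
ln z₀ = (ln z₁ − r·ln z₂)/(1 − r) = (2.3026 − 0.77356×4.2485)/0.22644 = -4.3449 → z₀ = 0.01297 m
V₃ = V₁ · ln(z₃/z₀)/ln(z₁/z₀) = 16.5 × 9.0634/6.6475 = 22.4966 m/s

22.5 m/s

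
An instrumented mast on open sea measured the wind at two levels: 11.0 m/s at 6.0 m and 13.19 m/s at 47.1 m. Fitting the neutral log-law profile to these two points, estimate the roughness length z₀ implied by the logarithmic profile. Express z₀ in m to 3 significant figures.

z₀ ≈ 0.000192 m

Log law: V(z) ∝ ln(z/z₀). With r = V₁/V₂ = 11.0/13.19 = 0.83397,
r · ln(z₂/z₀) = ln(z₁/z₀) ⇒ ln z₀ = (ln z₁ − r·ln z₂)/(1 − r)
ln z₀ = (1.79176 − 0.83397×3.85227) / 0.16603 = -8.5579
z₀ = exp(-8.5579) = 0.0001920 m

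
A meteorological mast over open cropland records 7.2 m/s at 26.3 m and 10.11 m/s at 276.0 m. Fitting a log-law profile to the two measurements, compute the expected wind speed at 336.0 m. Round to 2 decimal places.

Log law: V ∝ ln(z/z₀). From the pair, with r = V₁/V₂ = 0.71217,
ln z₀ = (ln z₁ − r·ln z₂)/(1 − r) = (3.2696 − 0.71217×5.6204)/0.28783 = -2.5469 → z₀ = 0.07832 m
V₃ = V₁ · ln(z₃/z₀)/ln(z₁/z₀) = 7.2 × 8.3640/5.8165 = 10.3535 m/s

10.35 m/s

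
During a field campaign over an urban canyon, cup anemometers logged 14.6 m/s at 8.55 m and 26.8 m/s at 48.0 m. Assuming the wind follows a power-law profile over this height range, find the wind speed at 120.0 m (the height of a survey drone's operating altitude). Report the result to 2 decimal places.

First find α: α = ln(V₂/V₁)/ln(z₂/z₁) = ln(26.8/14.6)/ln(48.0/8.55) = 0.60738/1.72527 = 0.3520
Extrapolate from 48.0 m to 120.0 m: V₃ = 26.8 × (120.0/48.0)^0.3520 = 26.8 × 1.3807 = 37.0024 m/s

37.00 m/s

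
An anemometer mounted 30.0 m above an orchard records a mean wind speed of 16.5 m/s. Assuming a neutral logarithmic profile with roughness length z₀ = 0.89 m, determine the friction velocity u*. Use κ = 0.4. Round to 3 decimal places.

Log law: V(z) = (u*/κ) · ln(z/z₀) ⇒ u* = κ · V / ln(z/z₀)
u* = 0.4 × 16.5 / ln(30.0/0.89) = 0.4 × 16.5 / 3.5177
   = 6.6000 / 3.5177 = 1.8762 m/s

u* ≈ 1.876 m/s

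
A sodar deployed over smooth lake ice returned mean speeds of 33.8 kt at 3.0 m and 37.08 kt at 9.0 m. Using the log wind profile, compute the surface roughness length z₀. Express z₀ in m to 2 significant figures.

z₀ ≈ 0.000036 m

Log law: V(z) ∝ ln(z/z₀). With r = V₁/V₂ = 33.8/37.08 = 0.91154,
r · ln(z₂/z₀) = ln(z₁/z₀) ⇒ ln z₀ = (ln z₁ − r·ln z₂)/(1 − r)
ln z₀ = (1.09861 − 0.91154×2.19722) / 0.08846 = -10.2225
z₀ = exp(-10.2225) = 0.00003635 m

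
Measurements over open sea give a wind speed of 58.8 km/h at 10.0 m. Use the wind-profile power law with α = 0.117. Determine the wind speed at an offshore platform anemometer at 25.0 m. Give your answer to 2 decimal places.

Power-law profile: V₂ = V₁ · (z₂/z₁)^α
V₂ = 58.8 × (25.0/10.0)^0.117 = 58.8 × (2.5000)^0.117
    = 58.8 × 1.1132 = 65.4540 km/h

65.45 km/h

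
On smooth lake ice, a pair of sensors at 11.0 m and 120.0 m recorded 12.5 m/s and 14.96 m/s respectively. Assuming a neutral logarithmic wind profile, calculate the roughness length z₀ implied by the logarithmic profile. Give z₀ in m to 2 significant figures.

z₀ ≈ 0.000059 m

Log law: V(z) ∝ ln(z/z₀). With r = V₁/V₂ = 12.5/14.96 = 0.83556,
r · ln(z₂/z₀) = ln(z₁/z₀) ⇒ ln z₀ = (ln z₁ − r·ln z₂)/(1 − r)
ln z₀ = (2.39790 − 0.83556×4.78749) / 0.16444 = -9.7444
z₀ = exp(-9.7444) = 0.00005862 m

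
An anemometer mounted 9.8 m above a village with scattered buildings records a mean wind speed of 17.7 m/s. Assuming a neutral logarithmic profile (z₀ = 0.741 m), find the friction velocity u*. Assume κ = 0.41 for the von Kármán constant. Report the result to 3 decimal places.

Log law: V(z) = (u*/κ) · ln(z/z₀) ⇒ u* = κ · V / ln(z/z₀)
u* = 0.41 × 17.7 / ln(9.8/0.741) = 0.41 × 17.7 / 2.5821
   = 7.2570 / 2.5821 = 2.8105 m/s

u* ≈ 2.810 m/s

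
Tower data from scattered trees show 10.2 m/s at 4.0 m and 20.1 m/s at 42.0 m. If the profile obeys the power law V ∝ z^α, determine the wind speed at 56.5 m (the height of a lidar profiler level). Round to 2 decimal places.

21.90 m/s

First find α: α = ln(V₂/V₁)/ln(z₂/z₁) = ln(20.1/10.2)/ln(42.0/4.0) = 0.67833/2.35138 = 0.2885
Extrapolate from 42.0 m to 56.5 m: V₃ = 20.1 × (56.5/42.0)^0.2885 = 20.1 × 1.0893 = 21.8954 m/s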